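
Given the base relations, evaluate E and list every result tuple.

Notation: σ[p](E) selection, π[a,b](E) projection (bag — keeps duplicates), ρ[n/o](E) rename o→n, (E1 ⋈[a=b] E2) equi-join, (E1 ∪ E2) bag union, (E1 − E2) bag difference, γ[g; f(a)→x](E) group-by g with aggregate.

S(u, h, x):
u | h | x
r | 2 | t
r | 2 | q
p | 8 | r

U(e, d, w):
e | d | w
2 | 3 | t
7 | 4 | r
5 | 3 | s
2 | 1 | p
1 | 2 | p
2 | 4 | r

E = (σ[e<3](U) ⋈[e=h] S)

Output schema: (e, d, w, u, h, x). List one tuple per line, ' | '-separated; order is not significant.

Row counts bottom-up:
  U → 6
  σ[e<3](U) → 4
  S → 3
  (σ[e<3](U) ⋈[e=h] S) → 6

== RESULT ==
e | d | w | u | h | x
2 | 1 | p | r | 2 | q
2 | 1 | p | r | 2 | t
2 | 3 | t | r | 2 | q
2 | 3 | t | r | 2 | t
2 | 4 | r | r | 2 | q
2 | 4 | r | r | 2 | t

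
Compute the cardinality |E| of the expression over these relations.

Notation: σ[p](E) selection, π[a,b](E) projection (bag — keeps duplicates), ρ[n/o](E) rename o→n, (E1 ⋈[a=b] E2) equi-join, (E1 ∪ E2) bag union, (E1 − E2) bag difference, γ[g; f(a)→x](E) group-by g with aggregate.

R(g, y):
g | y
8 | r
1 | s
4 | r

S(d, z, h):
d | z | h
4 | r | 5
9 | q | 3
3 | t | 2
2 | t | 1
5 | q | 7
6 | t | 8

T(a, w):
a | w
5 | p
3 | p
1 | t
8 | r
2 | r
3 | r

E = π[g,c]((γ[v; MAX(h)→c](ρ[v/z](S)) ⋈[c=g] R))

Row counts bottom-up:
  S → 6
  ρ[v/z](S) → 6
  γ[v; MAX(h)→c](ρ[v/z](S)) → 3
  R → 3
  (γ[v; MAX(h)→c](ρ[v/z](S)) ⋈[c=g] R) → 1
  π[g,c]((γ[v; MAX(h)→c](ρ[v/z](S)) ⋈[c=g] R)) → 1

|E| = 1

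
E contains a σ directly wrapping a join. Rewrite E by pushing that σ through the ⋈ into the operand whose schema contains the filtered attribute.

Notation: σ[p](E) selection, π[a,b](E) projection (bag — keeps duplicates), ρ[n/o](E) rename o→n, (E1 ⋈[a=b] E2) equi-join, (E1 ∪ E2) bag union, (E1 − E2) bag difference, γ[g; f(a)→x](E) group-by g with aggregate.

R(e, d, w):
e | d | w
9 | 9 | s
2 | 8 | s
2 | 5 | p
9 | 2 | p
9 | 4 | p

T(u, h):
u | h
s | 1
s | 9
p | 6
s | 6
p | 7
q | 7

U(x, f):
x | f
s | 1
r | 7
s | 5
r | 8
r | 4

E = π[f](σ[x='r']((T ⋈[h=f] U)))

σ filters on x, owned by the right side.
E' = π[f]((T ⋈[h=f] σ[x='r'](U)))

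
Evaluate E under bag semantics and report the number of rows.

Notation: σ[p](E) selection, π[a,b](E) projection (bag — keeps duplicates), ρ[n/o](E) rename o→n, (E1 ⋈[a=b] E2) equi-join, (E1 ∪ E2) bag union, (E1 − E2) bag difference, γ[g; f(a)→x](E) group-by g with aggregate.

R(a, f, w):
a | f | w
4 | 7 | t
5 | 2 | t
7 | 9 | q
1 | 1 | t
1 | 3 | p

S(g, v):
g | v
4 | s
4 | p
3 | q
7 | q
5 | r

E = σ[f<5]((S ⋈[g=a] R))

Row counts bottom-up:
  S → 5
  R → 5
  (S ⋈[g=a] R) → 4
  σ[f<5]((S ⋈[g=a] R)) → 1

|E| = 1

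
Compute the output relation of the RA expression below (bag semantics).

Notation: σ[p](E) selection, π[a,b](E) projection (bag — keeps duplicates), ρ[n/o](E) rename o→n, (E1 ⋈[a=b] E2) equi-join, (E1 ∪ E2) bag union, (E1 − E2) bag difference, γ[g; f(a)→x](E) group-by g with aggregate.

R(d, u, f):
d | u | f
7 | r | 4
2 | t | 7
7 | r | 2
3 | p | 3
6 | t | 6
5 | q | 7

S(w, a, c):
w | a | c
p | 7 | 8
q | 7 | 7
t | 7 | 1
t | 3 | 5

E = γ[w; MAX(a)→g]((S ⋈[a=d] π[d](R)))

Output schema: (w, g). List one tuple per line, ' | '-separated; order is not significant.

Per-node cardinality:
  S → 4
  R → 6
  π[d](R) → 6
  (S ⋈[a=d] π[d](R)) → 7
  γ[w; MAX(a)→g]((S ⋈[a=d] π[d](R))) → 3

== RESULT ==
w | g
p | 7
q | 7
t | 7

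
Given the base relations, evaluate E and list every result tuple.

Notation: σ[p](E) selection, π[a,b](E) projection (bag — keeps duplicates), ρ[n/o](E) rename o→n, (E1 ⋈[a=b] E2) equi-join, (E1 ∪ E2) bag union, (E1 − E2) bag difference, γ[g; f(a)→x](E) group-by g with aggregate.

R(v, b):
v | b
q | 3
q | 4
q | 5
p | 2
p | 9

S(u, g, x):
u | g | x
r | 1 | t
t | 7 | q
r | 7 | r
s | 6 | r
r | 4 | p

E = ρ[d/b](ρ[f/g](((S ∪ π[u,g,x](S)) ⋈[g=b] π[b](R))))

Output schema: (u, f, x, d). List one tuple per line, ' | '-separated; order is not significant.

Subexpression sizes:
  S → 5
  S → 5
  π[u,g,x](S) → 5
  (S ∪ π[u,g,x](S)) → 10
  R → 5
  π[b](R) → 5
  ((S ∪ π[u,g,x](S)) ⋈[g=b] π[b](R)) → 2
  ρ[f/g](((S ∪ π[u,g,x](S)) ⋈[g=b] π[b](R))) → 2
  ρ[d/b](ρ[f/g](((S ∪ π[u,g,x](S)) ⋈[g=b] π[b](R)))) → 2

== RESULT ==
u | f | x | d
r | 4 | p | 4
r | 4 | p | 4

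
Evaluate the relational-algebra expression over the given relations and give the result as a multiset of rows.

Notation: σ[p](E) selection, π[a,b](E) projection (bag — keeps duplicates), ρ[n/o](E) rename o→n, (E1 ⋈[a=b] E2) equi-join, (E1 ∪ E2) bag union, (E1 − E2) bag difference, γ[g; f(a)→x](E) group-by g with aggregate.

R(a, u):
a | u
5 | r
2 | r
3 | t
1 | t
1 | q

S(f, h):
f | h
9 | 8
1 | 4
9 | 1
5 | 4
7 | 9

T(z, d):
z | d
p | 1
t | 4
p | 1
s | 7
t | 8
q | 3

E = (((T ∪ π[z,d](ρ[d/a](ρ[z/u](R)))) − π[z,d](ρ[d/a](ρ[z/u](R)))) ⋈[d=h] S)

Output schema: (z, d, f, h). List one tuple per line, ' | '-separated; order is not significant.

Row counts bottom-up:
  T → 6
  R → 5
  ρ[z/u](R) → 5
  ρ[d/a](ρ[z/u](R)) → 5
  π[z,d](ρ[d/a](ρ[z/u](R))) → 5
  (T ∪ π[z,d](ρ[d/a](ρ[z/u](R)))) → 11
  R → 5
  ρ[z/u](R) → 5
  ρ[d/a](ρ[z/u](R)) → 5
  π[z,d](ρ[d/a](ρ[z/u](R))) → 5
  ((T ∪ π[z,d](ρ[d/a](ρ[z/u](R)))) − π[z,d](ρ[d/a](ρ[z/u](R)))) → 6
  S → 5
  (((T ∪ π[z,d](ρ[d/a](ρ[z/u](R)))) − π[z,d](ρ[d/a](ρ[z/u](R)))) ⋈[d=h] S) → 5

== RESULT ==
z | d | f | h
p | 1 | 9 | 1
p | 1 | 9 | 1
t | 4 | 1 | 4
t | 4 | 5 | 4
t | 8 | 9 | 8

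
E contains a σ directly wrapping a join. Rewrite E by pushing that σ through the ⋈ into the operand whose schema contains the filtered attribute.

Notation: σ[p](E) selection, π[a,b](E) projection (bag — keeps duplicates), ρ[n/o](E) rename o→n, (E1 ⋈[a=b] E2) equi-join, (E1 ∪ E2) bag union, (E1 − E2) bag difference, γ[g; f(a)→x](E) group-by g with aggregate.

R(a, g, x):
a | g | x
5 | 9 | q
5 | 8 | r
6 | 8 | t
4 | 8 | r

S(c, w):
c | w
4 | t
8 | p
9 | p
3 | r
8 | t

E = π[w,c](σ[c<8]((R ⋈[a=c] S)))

σ filters on c, owned by the right side.
E' = π[w,c]((R ⋈[a=c] σ[c<8](S)))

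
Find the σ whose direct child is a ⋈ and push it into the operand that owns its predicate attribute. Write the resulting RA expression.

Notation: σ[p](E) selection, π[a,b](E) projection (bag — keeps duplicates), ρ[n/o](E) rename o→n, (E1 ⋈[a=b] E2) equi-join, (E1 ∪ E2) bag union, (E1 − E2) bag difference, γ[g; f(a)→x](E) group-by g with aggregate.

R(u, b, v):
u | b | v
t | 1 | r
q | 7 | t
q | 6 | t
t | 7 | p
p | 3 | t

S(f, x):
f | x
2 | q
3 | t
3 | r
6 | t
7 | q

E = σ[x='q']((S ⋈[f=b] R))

σ filters on x, owned by the left side.
E' = (σ[x='q'](S) ⋈[f=b] R)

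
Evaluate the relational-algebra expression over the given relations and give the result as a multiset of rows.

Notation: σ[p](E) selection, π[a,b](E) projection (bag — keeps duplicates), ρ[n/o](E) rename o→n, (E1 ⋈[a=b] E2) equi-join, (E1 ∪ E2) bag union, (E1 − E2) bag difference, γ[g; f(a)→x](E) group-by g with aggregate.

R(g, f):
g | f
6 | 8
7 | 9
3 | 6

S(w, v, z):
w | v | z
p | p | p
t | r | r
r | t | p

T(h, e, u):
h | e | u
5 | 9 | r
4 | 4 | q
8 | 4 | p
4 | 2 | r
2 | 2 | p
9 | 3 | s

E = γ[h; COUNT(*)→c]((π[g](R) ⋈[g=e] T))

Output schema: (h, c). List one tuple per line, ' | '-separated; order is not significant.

Row counts bottom-up:
  R → 3
  π[g](R) → 3
  T → 6
  (π[g](R) ⋈[g=e] T) → 1
  γ[h; COUNT(*)→c]((π[g](R) ⋈[g=e] T)) → 1

== RESULT ==
h | c
9 | 1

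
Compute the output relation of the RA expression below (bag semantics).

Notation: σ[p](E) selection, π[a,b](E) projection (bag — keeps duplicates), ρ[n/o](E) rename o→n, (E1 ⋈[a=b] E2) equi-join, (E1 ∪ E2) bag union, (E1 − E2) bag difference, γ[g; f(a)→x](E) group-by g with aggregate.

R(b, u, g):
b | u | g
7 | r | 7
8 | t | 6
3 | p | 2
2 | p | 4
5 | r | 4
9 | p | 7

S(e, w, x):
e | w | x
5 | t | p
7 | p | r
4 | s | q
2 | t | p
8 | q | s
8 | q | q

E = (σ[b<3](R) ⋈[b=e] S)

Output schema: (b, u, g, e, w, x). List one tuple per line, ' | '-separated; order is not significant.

Row counts bottom-up:
  R → 6
  σ[b<3](R) → 1
  S → 6
  (σ[b<3](R) ⋈[b=e] S) → 1

== RESULT ==
b | u | g | e | w | x
2 | p | 4 | 2 | t | p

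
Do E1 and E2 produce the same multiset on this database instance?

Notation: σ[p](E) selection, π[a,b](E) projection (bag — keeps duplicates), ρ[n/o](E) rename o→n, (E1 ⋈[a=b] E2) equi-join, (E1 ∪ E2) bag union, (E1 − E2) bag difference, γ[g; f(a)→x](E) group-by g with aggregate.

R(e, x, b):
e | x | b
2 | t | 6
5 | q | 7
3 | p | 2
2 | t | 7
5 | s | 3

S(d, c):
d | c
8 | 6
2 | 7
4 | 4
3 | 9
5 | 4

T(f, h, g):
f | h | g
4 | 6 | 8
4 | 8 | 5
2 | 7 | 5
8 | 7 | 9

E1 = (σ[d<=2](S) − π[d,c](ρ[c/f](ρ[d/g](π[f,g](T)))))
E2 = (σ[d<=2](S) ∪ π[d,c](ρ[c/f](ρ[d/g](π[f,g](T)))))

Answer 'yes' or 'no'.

E1 row counts bottom-up:
  S → 5
  σ[d<=2](S) → 1
  T → 4
  π[f,g](T) → 4
  ρ[d/g](π[f,g](T)) → 4
  ρ[c/f](ρ[d/g](π[f,g](T))) → 4
  π[d,c](ρ[c/f](ρ[d/g](π[f,g](T)))) → 4
  (σ[d<=2](S) − π[d,c](ρ[c/f](ρ[d/g](π[f,g](T))))) → 1
E2 row counts bottom-up:
  S → 5
  σ[d<=2](S) → 1
  T → 4
  π[f,g](T) → 4
  ρ[d/g](π[f,g](T)) → 4
  ρ[c/f](ρ[d/g](π[f,g](T))) → 4
  π[d,c](ρ[c/f](ρ[d/g](π[f,g](T)))) → 4
  (σ[d<=2](S) ∪ π[d,c](ρ[c/f](ρ[d/g](π[f,g](T))))) → 5

E1 result:
d | c
2 | 7
E2 result:
d | c
2 | 7
5 | 2
5 | 4
8 | 4
9 | 8
Witness: (8, 4) appears 0× in E1 but 1× in E2.

no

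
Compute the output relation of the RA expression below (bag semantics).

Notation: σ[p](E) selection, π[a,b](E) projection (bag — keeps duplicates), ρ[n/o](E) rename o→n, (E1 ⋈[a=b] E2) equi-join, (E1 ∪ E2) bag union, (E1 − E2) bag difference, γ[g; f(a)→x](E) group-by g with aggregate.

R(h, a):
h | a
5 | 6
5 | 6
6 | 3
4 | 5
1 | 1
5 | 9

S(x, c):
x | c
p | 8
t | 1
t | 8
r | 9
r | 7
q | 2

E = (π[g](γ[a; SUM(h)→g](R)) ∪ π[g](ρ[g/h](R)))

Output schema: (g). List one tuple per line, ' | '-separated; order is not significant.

Stepwise |·|:
  R → 6
  γ[a; SUM(h)→g](R) → 5
  π[g](γ[a; SUM(h)→g](R)) → 5
  R → 6
  ρ[g/h](R) → 6
  π[g](ρ[g/h](R)) → 6
  (π[g](γ[a; SUM(h)→g](R)) ∪ π[g](ρ[g/h](R))) → 11

== RESULT ==
g
1
1
4
4
5
5
5
5
6
6
10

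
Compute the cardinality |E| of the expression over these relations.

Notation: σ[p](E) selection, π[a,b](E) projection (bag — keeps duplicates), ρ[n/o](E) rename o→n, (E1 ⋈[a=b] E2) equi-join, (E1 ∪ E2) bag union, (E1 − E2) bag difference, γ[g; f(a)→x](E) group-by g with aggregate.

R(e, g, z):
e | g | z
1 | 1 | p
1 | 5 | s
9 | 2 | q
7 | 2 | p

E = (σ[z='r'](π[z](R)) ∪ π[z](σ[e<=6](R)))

Per-node cardinality:
  R → 4
  π[z](R) → 4
  σ[z='r'](π[z](R)) → 0
  R → 4
  σ[e<=6](R) → 2
  π[z](σ[e<=6](R)) → 2
  (σ[z='r'](π[z](R)) ∪ π[z](σ[e<=6](R))) → 2

|E| = 2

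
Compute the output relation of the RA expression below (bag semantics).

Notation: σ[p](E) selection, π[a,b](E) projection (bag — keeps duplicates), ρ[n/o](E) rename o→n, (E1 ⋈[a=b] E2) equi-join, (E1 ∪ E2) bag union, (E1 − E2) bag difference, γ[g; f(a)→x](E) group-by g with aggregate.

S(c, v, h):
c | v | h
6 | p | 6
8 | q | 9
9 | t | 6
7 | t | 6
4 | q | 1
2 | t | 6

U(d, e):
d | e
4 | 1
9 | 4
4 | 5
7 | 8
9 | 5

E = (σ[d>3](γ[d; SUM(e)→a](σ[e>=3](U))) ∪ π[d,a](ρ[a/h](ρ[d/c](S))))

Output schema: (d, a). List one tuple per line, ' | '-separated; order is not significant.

Subexpression sizes:
  U → 5
  σ[e>=3](U) → 4
  γ[d; SUM(e)→a](σ[e>=3](U)) → 3
  σ[d>3](γ[d; SUM(e)→a](σ[e>=3](U))) → 3
  S → 6
  ρ[d/c](S) → 6
  ρ[a/h](ρ[d/c](S)) → 6
  π[d,a](ρ[a/h](ρ[d/c](S))) → 6
  (σ[d>3](γ[d; SUM(e)→a](σ[e>=3](U))) ∪ π[d,a](ρ[a/h](ρ[d/c](S)))) → 9

== RESULT ==
d | a
2 | 6
4 | 1
4 | 5
6 | 6
7 | 6
7 | 8
8 | 9
9 | 6
9 | 9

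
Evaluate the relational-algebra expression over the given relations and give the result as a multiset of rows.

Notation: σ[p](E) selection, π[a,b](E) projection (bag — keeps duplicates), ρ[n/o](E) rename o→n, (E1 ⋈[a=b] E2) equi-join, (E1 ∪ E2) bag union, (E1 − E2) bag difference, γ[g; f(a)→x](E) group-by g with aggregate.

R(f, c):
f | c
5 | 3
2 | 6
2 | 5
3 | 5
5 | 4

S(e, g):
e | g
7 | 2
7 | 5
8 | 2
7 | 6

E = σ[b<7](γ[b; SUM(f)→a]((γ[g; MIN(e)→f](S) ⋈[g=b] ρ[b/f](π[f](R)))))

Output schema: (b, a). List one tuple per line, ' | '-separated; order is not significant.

Per-node cardinality:
  S → 4
  γ[g; MIN(e)→f](S) → 3
  R → 5
  π[f](R) → 5
  ρ[b/f](π[f](R)) → 5
  (γ[g; MIN(e)→f](S) ⋈[g=b] ρ[b/f](π[f](R))) → 4
  γ[b; SUM(f)→a]((γ[g; MIN(e)→f](S) ⋈[g=b] ρ[b/f](π[f](R)))) → 2
  σ[b<7](γ[b; SUM(f)→a]((γ[g; MIN(e)→f](S) ⋈[g=b] ρ[b/f](π[f](R))))) → 2

== RESULT ==
b | a
2 | 14
5 | 14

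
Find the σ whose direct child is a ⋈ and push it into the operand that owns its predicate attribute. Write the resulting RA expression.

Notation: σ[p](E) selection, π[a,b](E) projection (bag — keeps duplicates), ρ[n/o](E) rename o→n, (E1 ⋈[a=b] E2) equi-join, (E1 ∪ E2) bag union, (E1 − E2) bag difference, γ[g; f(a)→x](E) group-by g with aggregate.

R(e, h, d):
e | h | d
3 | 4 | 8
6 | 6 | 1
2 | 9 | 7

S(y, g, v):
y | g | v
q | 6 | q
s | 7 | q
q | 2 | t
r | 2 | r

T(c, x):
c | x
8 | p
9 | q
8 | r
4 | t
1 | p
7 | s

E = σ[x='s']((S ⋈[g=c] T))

σ filters on x, owned by the right side.
E' = (S ⋈[g=c] σ[x='s'](T))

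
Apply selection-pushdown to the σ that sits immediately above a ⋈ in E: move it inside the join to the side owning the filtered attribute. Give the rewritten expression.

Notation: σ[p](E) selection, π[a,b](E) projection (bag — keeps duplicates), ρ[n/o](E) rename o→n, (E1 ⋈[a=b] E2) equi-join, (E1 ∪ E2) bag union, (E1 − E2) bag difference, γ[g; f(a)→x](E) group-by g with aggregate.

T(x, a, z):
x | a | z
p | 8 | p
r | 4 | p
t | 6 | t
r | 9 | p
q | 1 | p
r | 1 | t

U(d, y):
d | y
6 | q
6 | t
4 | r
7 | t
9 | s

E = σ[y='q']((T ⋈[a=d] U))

σ filters on y, owned by the right side.
E' = (T ⋈[a=d] σ[y='q'](U))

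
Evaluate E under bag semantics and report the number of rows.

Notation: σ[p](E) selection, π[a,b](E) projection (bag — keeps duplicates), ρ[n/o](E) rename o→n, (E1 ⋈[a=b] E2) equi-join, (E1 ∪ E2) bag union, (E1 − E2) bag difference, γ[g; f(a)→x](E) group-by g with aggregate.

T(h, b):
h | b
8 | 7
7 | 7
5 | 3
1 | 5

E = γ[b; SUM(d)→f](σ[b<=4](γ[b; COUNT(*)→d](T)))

Stepwise |·|:
  T → 4
  γ[b; COUNT(*)→d](T) → 3
  σ[b<=4](γ[b; COUNT(*)→d](T)) → 1
  γ[b; SUM(d)→f](σ[b<=4](γ[b; COUNT(*)→d](T))) → 1

|E| = 1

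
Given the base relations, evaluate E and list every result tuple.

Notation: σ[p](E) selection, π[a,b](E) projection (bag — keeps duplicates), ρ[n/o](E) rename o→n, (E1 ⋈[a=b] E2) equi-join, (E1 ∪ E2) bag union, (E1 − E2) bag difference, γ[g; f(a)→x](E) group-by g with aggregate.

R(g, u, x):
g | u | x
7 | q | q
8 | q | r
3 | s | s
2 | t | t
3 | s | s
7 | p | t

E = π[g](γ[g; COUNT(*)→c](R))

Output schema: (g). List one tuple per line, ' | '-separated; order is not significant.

Subexpression sizes:
  R → 6
  γ[g; COUNT(*)→c](R) → 4
  π[g](γ[g; COUNT(*)→c](R)) → 4

== RESULT ==
g
2
3
7
8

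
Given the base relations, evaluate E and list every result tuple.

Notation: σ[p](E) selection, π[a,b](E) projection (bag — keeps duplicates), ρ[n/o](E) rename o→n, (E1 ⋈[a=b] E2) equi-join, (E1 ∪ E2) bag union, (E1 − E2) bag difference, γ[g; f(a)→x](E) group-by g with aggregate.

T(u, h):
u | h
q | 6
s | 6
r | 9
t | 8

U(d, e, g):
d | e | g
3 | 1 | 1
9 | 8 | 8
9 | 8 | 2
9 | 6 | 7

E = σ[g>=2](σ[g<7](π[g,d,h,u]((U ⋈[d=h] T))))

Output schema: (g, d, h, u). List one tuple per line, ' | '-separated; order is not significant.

Per-node cardinality:
  U → 4
  T → 4
  (U ⋈[d=h] T) → 3
  π[g,d,h,u]((U ⋈[d=h] T)) → 3
  σ[g<7](π[g,d,h,u]((U ⋈[d=h] T))) → 1
  σ[g>=2](σ[g<7](π[g,d,h,u]((U ⋈[d=h] T)))) → 1

== RESULT ==
g | d | h | u
2 | 9 | 9 | r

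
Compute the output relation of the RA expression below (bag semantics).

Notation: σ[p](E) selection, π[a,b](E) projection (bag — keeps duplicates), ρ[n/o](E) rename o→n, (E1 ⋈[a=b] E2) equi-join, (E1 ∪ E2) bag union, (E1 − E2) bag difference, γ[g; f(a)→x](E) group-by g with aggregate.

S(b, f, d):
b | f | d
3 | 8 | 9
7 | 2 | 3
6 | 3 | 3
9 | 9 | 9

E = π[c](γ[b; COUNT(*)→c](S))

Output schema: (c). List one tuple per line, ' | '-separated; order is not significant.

Stepwise |·|:
  S → 4
  γ[b; COUNT(*)→c](S) → 4
  π[c](γ[b; COUNT(*)→c](S)) → 4

== RESULT ==
c
1
1
1
1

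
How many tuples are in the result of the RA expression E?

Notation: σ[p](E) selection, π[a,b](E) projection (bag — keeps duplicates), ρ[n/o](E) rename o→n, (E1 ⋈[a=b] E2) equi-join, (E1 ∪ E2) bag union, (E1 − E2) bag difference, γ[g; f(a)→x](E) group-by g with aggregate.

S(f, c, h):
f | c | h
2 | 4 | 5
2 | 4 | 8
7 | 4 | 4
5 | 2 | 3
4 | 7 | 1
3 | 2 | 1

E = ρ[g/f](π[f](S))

Row counts bottom-up:
  S → 6
  π[f](S) → 6
  ρ[g/f](π[f](S)) → 6

|E| = 6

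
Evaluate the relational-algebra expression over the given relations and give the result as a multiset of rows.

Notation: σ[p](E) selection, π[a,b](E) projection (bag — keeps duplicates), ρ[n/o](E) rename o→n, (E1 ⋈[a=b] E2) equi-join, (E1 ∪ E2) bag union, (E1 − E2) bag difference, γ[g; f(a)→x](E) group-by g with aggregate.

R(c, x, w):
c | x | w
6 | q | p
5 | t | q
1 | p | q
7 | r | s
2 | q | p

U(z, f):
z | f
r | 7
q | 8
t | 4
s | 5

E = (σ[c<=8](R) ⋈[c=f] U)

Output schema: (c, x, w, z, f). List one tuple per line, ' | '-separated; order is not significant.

Per-node cardinality:
  R → 5
  σ[c<=8](R) → 5
  U → 4
  (σ[c<=8](R) ⋈[c=f] U) → 2

== RESULT ==
c | x | w | z | f
5 | t | q | s | 5
7 | r | s | r | 7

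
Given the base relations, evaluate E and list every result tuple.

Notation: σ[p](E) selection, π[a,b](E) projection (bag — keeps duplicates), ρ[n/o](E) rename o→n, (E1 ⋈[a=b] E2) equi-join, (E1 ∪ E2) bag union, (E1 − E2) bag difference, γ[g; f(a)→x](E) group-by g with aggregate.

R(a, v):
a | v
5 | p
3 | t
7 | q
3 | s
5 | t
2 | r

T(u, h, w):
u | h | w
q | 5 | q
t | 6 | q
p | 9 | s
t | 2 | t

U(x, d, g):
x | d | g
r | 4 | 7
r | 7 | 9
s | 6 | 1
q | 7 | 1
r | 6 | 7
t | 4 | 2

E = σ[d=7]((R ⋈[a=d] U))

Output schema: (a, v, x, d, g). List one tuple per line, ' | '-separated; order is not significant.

Subexpression sizes:
  R → 6
  U → 6
  (R ⋈[a=d] U) → 2
  σ[d=7]((R ⋈[a=d] U)) → 2

== RESULT ==
a | v | x | d | g
7 | q | q | 7 | 1
7 | q | r | 7 | 9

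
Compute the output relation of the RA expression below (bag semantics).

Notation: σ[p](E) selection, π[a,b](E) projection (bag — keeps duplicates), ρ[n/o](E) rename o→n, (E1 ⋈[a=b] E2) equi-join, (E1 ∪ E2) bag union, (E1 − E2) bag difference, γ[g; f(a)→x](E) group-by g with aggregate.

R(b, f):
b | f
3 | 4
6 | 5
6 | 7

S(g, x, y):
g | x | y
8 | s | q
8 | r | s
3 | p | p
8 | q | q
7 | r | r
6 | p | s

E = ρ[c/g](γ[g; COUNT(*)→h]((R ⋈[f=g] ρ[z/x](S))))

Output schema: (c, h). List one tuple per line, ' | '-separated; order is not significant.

Per-node cardinality:
  R → 3
  S → 6
  ρ[z/x](S) → 6
  (R ⋈[f=g] ρ[z/x](S)) → 1
  γ[g; COUNT(*)→h]((R ⋈[f=g] ρ[z/x](S))) → 1
  ρ[c/g](γ[g; COUNT(*)→h]((R ⋈[f=g] ρ[z/x](S)))) → 1

== RESULT ==
c | h
7 | 1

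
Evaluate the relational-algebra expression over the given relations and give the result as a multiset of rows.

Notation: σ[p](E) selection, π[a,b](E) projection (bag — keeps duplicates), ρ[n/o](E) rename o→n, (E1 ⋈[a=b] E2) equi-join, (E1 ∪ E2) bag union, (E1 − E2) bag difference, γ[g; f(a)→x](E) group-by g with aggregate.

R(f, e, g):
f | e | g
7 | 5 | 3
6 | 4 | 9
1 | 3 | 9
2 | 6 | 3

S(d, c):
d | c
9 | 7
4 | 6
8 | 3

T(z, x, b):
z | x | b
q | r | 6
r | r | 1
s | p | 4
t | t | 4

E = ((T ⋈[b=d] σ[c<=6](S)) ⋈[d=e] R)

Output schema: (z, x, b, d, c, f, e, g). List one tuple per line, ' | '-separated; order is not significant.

Row counts bottom-up:
  T → 4
  S → 3
  σ[c<=6](S) → 2
  (T ⋈[b=d] σ[c<=6](S)) → 2
  R → 4
  ((T ⋈[b=d] σ[c<=6](S)) ⋈[d=e] R) → 2

== RESULT ==
z | x | b | d | c | f | e | g
s | p | 4 | 4 | 6 | 6 | 4 | 9
t | t | 4 | 4 | 6 | 6 | 4 | 9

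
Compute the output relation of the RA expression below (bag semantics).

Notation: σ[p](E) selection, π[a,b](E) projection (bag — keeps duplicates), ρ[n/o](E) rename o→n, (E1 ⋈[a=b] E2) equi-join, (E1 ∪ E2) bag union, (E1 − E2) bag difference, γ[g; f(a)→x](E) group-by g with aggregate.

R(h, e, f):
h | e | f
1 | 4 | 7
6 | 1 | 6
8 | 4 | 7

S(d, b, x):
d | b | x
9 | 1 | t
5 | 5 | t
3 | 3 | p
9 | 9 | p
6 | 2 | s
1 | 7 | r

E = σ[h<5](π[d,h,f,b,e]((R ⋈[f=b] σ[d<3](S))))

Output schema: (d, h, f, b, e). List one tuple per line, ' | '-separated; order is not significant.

Row counts bottom-up:
  R → 3
  S → 6
  σ[d<3](S) → 1
  (R ⋈[f=b] σ[d<3](S)) → 2
  π[d,h,f,b,e]((R ⋈[f=b] σ[d<3](S))) → 2
  σ[h<5](π[d,h,f,b,e]((R ⋈[f=b] σ[d<3](S)))) → 1

== RESULT ==
d | h | f | b | e
1 | 1 | 7 | 7 | 4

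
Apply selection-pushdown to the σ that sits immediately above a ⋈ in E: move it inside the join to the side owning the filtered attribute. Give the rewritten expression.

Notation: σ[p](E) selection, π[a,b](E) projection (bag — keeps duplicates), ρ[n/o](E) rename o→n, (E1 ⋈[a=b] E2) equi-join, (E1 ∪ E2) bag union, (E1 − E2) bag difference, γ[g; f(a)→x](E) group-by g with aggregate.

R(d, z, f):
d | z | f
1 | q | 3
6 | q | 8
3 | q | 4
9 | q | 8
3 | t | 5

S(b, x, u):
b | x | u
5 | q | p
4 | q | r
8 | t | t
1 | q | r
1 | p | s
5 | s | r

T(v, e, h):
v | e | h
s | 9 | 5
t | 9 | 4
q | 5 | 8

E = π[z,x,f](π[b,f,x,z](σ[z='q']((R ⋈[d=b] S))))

σ filters on z, owned by the left side.
E' = π[z,x,f](π[b,f,x,z]((σ[z='q'](R) ⋈[d=b] S)))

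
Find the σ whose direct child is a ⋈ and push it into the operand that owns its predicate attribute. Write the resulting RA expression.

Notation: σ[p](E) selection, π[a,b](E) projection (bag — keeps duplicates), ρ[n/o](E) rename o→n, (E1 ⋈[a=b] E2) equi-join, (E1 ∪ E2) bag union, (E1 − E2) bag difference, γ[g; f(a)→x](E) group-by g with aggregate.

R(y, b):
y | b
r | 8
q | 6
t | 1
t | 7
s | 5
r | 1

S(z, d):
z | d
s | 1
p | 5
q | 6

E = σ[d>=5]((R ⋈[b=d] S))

σ filters on d, owned by the right side.
E' = (R ⋈[b=d] σ[d>=5](S))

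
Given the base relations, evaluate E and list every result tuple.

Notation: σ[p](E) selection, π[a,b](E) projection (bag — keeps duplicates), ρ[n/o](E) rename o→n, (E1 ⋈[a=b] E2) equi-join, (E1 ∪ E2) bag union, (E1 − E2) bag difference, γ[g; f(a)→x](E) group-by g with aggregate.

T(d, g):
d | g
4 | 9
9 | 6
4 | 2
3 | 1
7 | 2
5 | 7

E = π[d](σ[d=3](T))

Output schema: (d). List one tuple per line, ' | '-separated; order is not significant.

Row counts bottom-up:
  T → 6
  σ[d=3](T) → 1
  π[d](σ[d=3](T)) → 1

== RESULT ==
d
3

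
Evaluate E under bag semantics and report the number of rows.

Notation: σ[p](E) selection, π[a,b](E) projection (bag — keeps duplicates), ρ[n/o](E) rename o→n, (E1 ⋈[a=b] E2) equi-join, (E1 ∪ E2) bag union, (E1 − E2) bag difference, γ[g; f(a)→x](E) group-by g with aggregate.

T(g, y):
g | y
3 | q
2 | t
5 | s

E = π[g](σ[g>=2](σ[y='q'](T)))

Row counts bottom-up:
  T → 3
  σ[y='q'](T) → 1
  σ[g>=2](σ[y='q'](T)) → 1
  π[g](σ[g>=2](σ[y='q'](T))) → 1

|E| = 1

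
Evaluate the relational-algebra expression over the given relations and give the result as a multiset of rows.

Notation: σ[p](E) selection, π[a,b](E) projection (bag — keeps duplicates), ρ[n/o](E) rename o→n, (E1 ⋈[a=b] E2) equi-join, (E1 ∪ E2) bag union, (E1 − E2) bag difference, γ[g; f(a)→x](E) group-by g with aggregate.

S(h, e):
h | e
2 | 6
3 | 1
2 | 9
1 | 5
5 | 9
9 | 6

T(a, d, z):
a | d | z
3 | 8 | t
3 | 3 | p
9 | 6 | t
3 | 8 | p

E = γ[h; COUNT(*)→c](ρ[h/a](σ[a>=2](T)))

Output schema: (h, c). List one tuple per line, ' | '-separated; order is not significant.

Stepwise |·|:
  T → 4
  σ[a>=2](T) → 4
  ρ[h/a](σ[a>=2](T)) → 4
  γ[h; COUNT(*)→c](ρ[h/a](σ[a>=2](T))) → 2

== RESULT ==
h | c
3 | 3
9 | 1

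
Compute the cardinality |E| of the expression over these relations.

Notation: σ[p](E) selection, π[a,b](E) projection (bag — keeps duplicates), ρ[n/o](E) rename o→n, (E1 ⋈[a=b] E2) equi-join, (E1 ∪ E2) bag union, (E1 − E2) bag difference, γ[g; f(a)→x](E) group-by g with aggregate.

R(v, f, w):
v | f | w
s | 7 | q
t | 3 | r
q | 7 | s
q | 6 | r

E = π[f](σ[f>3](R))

Per-node cardinality:
  R → 4
  σ[f>3](R) → 3
  π[f](σ[f>3](R)) → 3

|E| = 3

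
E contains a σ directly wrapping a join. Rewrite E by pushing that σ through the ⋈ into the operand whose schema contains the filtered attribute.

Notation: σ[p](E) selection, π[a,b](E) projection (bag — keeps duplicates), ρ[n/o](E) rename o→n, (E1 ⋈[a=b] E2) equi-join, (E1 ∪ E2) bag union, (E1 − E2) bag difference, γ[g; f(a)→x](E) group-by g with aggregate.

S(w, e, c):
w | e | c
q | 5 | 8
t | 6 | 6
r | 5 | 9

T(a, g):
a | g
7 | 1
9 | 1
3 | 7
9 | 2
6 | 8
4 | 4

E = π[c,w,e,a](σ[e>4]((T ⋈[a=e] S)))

σ filters on e, owned by the right side.
E' = π[c,w,e,a]((T ⋈[a=e] σ[e>4](S)))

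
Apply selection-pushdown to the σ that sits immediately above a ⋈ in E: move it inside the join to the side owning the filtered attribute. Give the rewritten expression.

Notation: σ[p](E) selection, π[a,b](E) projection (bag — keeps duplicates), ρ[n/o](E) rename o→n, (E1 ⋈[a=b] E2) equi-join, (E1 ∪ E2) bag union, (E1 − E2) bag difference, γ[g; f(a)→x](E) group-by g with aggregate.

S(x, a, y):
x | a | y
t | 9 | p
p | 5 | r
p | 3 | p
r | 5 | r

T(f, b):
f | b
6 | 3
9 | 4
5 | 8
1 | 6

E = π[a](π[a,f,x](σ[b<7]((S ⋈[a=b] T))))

σ filters on b, owned by the right side.
E' = π[a](π[a,f,x]((S ⋈[a=b] σ[b<7](T))))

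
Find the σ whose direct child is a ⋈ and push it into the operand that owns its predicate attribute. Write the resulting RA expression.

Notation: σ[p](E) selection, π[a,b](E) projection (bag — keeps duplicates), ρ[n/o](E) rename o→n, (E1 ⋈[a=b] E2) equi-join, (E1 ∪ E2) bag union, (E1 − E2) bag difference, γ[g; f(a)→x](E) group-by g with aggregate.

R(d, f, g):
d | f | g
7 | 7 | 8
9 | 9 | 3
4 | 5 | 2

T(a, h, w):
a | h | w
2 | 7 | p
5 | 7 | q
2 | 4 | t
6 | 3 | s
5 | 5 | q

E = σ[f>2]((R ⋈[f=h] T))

σ filters on f, owned by the left side.
E' = (σ[f>2](R) ⋈[f=h] T)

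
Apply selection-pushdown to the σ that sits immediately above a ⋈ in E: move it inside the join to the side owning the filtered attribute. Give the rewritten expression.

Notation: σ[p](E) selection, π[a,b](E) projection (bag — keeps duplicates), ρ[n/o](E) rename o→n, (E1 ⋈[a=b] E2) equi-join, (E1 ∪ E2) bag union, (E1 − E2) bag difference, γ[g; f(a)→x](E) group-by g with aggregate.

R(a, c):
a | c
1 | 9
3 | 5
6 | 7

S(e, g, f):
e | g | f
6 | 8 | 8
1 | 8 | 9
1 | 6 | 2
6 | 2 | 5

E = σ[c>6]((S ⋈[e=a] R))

σ filters on c, owned by the right side.
E' = (S ⋈[e=a] σ[c>6](R))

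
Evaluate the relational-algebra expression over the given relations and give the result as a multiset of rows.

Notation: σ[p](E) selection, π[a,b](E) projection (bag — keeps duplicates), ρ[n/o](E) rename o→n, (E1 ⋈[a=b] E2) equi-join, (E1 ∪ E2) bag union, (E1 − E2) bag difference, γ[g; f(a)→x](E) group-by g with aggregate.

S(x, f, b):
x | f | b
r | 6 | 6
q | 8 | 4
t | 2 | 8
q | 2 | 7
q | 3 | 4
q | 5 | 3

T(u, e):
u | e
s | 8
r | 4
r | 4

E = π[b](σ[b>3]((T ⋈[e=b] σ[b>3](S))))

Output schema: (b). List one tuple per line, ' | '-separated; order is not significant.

Stepwise |·|:
  T → 3
  S → 6
  σ[b>3](S) → 5
  (T ⋈[e=b] σ[b>3](S)) → 5
  σ[b>3]((T ⋈[e=b] σ[b>3](S))) → 5
  π[b](σ[b>3]((T ⋈[e=b] σ[b>3](S)))) → 5

== RESULT ==
b
4
4
4
4
8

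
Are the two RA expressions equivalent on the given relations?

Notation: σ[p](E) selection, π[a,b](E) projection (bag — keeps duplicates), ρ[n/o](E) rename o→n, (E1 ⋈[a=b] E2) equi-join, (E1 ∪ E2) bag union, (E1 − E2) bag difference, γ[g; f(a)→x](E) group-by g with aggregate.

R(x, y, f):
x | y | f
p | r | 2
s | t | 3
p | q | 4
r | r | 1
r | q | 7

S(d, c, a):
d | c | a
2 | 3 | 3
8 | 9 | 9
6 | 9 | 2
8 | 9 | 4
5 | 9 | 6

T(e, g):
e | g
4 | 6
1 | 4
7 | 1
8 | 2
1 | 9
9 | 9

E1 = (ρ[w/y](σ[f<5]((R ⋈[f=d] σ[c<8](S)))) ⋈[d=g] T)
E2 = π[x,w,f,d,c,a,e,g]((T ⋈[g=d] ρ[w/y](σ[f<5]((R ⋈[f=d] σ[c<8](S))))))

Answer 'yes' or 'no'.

E1 row counts bottom-up:
  R → 5
  S → 5
  σ[c<8](S) → 1
  (R ⋈[f=d] σ[c<8](S)) → 1
  σ[f<5]((R ⋈[f=d] σ[c<8](S))) → 1
  ρ[w/y](σ[f<5]((R ⋈[f=d] σ[c<8](S)))) → 1
  T → 6
  (ρ[w/y](σ[f<5]((R ⋈[f=d] σ[c<8](S)))) ⋈[d=g] T) → 1
E2 row counts bottom-up:
  T → 6
  R → 5
  S → 5
  σ[c<8](S) → 1
  (R ⋈[f=d] σ[c<8](S)) → 1
  σ[f<5]((R ⋈[f=d] σ[c<8](S))) → 1
  ρ[w/y](σ[f<5]((R ⋈[f=d] σ[c<8](S)))) → 1
  (T ⋈[g=d] ρ[w/y](σ[f<5]((R ⋈[f=d] σ[c<8](S))))) → 1
  π[x,w,f,d,c,a,e,g]((T ⋈[g=d] ρ[w/y](σ[f<5]((R ⋈[f=d] σ[c<8](S)))))) → 1

E1 and E2 produce the same multiset:
x | w | f | d | c | a | e | g
p | r | 2 | 2 | 3 | 3 | 8 | 2

yes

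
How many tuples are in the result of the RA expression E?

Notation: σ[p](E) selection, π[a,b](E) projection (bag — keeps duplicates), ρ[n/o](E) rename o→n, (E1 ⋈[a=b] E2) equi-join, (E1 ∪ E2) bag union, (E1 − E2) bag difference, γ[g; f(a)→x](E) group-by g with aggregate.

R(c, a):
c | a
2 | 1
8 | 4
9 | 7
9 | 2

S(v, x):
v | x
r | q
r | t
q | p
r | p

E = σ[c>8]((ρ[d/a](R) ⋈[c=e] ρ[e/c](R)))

Stepwise |·|:
  R → 4
  ρ[d/a](R) → 4
  R → 4
  ρ[e/c](R) → 4
  (ρ[d/a](R) ⋈[c=e] ρ[e/c](R)) → 6
  σ[c>8]((ρ[d/a](R) ⋈[c=e] ρ[e/c](R))) → 4

|E| = 4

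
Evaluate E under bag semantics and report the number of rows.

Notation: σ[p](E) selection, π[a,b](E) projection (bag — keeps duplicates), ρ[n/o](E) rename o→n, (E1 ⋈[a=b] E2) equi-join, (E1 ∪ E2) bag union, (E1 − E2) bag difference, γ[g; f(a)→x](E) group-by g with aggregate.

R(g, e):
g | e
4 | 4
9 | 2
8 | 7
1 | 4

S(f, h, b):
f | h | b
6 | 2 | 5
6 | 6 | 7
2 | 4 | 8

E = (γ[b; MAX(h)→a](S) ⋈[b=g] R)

Subexpression sizes:
  S → 3
  γ[b; MAX(h)→a](S) → 3
  R → 4
  (γ[b; MAX(h)→a](S) ⋈[b=g] R) → 1

|E| = 1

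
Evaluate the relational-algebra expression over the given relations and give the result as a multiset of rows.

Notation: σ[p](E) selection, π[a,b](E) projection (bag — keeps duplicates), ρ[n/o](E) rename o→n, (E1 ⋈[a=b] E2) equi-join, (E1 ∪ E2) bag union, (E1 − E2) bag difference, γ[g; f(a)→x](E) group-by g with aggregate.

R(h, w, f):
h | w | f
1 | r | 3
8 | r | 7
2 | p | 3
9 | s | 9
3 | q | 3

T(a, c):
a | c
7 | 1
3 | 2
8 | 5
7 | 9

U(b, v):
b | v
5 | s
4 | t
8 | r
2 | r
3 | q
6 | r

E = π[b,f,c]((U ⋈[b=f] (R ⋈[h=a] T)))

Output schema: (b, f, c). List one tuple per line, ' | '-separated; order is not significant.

Stepwise |·|:
  U → 6
  R → 5
  T → 4
  (R ⋈[h=a] T) → 2
  (U ⋈[b=f] (R ⋈[h=a] T)) → 1
  π[b,f,c]((U ⋈[b=f] (R ⋈[h=a] T))) → 1

== RESULT ==
b | f | c
3 | 3 | 2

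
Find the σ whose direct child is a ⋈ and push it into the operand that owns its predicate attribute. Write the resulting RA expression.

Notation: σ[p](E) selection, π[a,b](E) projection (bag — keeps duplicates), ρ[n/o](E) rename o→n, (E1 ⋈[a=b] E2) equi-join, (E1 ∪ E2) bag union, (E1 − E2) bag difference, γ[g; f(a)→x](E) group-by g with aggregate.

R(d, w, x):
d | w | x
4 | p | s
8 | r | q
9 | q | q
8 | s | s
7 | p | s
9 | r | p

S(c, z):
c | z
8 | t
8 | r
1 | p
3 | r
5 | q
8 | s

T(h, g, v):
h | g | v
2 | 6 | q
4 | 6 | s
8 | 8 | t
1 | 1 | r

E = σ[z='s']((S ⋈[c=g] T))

σ filters on z, owned by the left side.
E' = (σ[z='s'](S) ⋈[c=g] T)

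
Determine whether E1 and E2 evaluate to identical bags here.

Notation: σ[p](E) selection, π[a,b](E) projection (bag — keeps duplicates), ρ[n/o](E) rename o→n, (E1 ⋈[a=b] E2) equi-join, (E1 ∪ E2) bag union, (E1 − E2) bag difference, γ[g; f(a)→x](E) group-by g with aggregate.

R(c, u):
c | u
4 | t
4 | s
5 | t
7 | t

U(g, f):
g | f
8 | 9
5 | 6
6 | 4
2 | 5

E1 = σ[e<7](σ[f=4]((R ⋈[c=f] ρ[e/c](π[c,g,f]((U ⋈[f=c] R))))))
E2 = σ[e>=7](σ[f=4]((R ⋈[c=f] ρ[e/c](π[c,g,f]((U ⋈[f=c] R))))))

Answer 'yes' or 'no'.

E1 stepwise |·|:
  R → 4
  U → 4
  R → 4
  (U ⋈[f=c] R) → 3
  π[c,g,f]((U ⋈[f=c] R)) → 3
  ρ[e/c](π[c,g,f]((U ⋈[f=c] R))) → 3
  (R ⋈[c=f] ρ[e/c](π[c,g,f]((U ⋈[f=c] R)))) → 5
  σ[f=4]((R ⋈[c=f] ρ[e/c](π[c,g,f]((U ⋈[f=c] R))))) → 4
  σ[e<7](σ[f=4]((R ⋈[c=f] ρ[e/c](π[c,g,f]((U ⋈[f=c] R)))))) → 4
E2 stepwise |·|:
  R → 4
  U → 4
  R → 4
  (U ⋈[f=c] R) → 3
  π[c,g,f]((U ⋈[f=c] R)) → 3
  ρ[e/c](π[c,g,f]((U ⋈[f=c] R))) → 3
  (R ⋈[c=f] ρ[e/c](π[c,g,f]((U ⋈[f=c] R)))) → 5
  σ[f=4]((R ⋈[c=f] ρ[e/c](π[c,g,f]((U ⋈[f=c] R))))) → 4
  σ[e>=7](σ[f=4]((R ⋈[c=f] ρ[e/c](π[c,g,f]((U ⋈[f=c] R)))))) → 0

E1 result:
c | u | e | g | f
4 | s | 4 | 6 | 4
4 | s | 4 | 6 | 4
4 | t | 4 | 6 | 4
4 | t | 4 | 6 | 4
E2 result:
c | u | e | g | f
(0 rows)
Witness: (4, 's', 4, 6, 4) appears 2× in E1 but 0× in E2.

no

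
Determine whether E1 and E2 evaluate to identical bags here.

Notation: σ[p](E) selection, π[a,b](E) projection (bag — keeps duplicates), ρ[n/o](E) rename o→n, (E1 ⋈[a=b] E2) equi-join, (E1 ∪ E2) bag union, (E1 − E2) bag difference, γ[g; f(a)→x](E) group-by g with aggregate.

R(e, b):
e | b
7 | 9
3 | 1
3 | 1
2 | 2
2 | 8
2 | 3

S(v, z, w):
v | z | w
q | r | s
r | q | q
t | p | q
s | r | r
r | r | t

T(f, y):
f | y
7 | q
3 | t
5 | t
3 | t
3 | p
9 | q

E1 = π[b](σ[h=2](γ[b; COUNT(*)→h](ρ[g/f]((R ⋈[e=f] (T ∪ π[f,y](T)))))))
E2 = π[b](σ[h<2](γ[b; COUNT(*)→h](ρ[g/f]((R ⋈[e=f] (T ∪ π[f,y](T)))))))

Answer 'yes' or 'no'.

E1 stepwise |·|:
  R → 6
  T → 6
  T → 6
  π[f,y](T) → 6
  (T ∪ π[f,y](T)) → 12
  (R ⋈[e=f] (T ∪ π[f,y](T))) → 14
  ρ[g/f]((R ⋈[e=f] (T ∪ π[f,y](T)))) → 14
  γ[b; COUNT(*)→h](ρ[g/f]((R ⋈[e=f] (T ∪ π[f,y](T))))) → 2
  σ[h=2](γ[b; COUNT(*)→h](ρ[g/f]((R ⋈[e=f] (T ∪ π[f,y](T)))))) → 1
  π[b](σ[h=2](γ[b; COUNT(*)→h](ρ[g/f]((R ⋈[e=f] (T ∪ π[f,y](T))))))) → 1
E2 stepwise |·|:
  R → 6
  T → 6
  T → 6
  π[f,y](T) → 6
  (T ∪ π[f,y](T)) → 12
  (R ⋈[e=f] (T ∪ π[f,y](T))) → 14
  ρ[g/f]((R ⋈[e=f] (T ∪ π[f,y](T)))) → 14
  γ[b; COUNT(*)→h](ρ[g/f]((R ⋈[e=f] (T ∪ π[f,y](T))))) → 2
  σ[h<2](γ[b; COUNT(*)→h](ρ[g/f]((R ⋈[e=f] (T ∪ π[f,y](T)))))) → 0
  π[b](σ[h<2](γ[b; COUNT(*)→h](ρ[g/f]((R ⋈[e=f] (T ∪ π[f,y](T))))))) → 0

E1 result:
b
9
E2 result:
b
(0 rows)
Witness: (9,) appears 1× in E1 but 0× in E2.

no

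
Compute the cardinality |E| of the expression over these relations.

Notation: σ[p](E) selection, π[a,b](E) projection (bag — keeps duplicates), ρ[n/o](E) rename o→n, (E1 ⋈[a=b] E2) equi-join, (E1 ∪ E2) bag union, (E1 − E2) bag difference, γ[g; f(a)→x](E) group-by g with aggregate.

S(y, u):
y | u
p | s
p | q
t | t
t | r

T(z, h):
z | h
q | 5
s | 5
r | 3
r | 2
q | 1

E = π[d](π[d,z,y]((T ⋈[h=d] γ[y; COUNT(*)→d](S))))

Subexpression sizes:
  T → 5
  S → 4
  γ[y; COUNT(*)→d](S) → 2
  (T ⋈[h=d] γ[y; COUNT(*)→d](S)) → 2
  π[d,z,y]((T ⋈[h=d] γ[y; COUNT(*)→d](S))) → 2
  π[d](π[d,z,y]((T ⋈[h=d] γ[y; COUNT(*)→d](S)))) → 2

|E| = 2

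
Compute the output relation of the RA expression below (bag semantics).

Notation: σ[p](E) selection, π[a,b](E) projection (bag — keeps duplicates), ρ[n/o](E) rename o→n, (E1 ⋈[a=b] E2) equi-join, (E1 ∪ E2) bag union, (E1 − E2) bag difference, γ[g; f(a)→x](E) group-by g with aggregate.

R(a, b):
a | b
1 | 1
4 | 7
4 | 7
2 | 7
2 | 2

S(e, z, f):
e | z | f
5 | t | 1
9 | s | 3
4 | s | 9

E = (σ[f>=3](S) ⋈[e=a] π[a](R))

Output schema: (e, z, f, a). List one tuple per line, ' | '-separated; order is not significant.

Per-node cardinality:
  S → 3
  σ[f>=3](S) → 2
  R → 5
  π[a](R) → 5
  (σ[f>=3](S) ⋈[e=a] π[a](R)) → 2

== RESULT ==
e | z | f | a
4 | s | 9 | 4
4 | s | 9 | 4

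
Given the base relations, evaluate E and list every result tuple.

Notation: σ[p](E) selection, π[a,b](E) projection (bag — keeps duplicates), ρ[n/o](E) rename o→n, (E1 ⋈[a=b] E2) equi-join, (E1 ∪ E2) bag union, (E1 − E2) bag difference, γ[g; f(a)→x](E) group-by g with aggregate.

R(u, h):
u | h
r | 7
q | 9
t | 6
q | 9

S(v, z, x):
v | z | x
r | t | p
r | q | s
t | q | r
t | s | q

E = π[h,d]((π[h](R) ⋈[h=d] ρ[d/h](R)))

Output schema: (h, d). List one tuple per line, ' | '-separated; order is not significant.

Stepwise |·|:
  R → 4
  π[h](R) → 4
  R → 4
  ρ[d/h](R) → 4
  (π[h](R) ⋈[h=d] ρ[d/h](R)) → 6
  π[h,d]((π[h](R) ⋈[h=d] ρ[d/h](R))) → 6

== RESULT ==
h | d
6 | 6
7 | 7
9 | 9
9 | 9
9 | 9
9 | 9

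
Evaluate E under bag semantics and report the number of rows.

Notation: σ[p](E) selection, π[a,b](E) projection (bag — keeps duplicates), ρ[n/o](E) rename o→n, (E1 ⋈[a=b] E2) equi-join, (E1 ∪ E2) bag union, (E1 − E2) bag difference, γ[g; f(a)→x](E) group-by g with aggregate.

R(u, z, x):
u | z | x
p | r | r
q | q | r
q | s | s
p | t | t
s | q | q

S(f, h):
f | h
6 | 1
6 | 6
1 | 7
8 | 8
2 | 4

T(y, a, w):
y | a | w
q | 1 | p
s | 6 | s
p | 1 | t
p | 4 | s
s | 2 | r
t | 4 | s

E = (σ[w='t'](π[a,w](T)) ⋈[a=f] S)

Per-node cardinality:
  T → 6
  π[a,w](T) → 6
  σ[w='t'](π[a,w](T)) → 1
  S → 5
  (σ[w='t'](π[a,w](T)) ⋈[a=f] S) → 1

|E| = 1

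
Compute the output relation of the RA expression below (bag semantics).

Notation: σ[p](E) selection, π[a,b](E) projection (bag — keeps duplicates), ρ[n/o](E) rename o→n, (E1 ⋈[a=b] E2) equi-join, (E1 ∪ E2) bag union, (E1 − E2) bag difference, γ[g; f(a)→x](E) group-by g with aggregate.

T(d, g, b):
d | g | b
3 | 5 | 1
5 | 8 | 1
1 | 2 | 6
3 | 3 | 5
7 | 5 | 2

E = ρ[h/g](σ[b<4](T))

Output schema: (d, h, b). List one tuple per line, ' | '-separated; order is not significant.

Row counts bottom-up:
  T → 5
  σ[b<4](T) → 3
  ρ[h/g](σ[b<4](T)) → 3

== RESULT ==
d | h | b
3 | 5 | 1
5 | 8 | 1
7 | 5 | 2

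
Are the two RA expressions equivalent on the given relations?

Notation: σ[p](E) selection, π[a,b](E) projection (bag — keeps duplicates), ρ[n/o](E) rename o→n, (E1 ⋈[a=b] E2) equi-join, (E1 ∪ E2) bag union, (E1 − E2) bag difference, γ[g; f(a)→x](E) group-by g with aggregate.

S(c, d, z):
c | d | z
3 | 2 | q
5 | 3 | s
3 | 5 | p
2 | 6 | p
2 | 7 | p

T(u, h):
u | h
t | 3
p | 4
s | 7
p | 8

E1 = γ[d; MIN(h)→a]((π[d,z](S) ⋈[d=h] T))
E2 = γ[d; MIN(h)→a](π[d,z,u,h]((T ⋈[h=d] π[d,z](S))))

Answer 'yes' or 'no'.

E1 row counts bottom-up:
  S → 5
  π[d,z](S) → 5
  T → 4
  (π[d,z](S) ⋈[d=h] T) → 2
  γ[d; MIN(h)→a]((π[d,z](S) ⋈[d=h] T)) → 2
E2 row counts bottom-up:
  T → 4
  S → 5
  π[d,z](S) → 5
  (T ⋈[h=d] π[d,z](S)) → 2
  π[d,z,u,h]((T ⋈[h=d] π[d,z](S))) → 2
  γ[d; MIN(h)→a](π[d,z,u,h]((T ⋈[h=d] π[d,z](S)))) → 2

E1 and E2 produce the same multiset:
d | a
3 | 3
7 | 7

yes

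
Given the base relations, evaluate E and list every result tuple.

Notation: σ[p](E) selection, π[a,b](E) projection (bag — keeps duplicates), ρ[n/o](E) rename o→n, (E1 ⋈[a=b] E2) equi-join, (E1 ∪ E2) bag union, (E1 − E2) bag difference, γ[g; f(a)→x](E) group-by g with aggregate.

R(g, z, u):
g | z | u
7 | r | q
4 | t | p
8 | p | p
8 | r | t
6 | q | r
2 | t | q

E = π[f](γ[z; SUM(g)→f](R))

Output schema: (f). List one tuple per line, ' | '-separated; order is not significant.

Per-node cardinality:
  R → 6
  γ[z; SUM(g)→f](R) → 4
  π[f](γ[z; SUM(g)→f](R)) → 4

== RESULT ==
f
6
6
8
15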